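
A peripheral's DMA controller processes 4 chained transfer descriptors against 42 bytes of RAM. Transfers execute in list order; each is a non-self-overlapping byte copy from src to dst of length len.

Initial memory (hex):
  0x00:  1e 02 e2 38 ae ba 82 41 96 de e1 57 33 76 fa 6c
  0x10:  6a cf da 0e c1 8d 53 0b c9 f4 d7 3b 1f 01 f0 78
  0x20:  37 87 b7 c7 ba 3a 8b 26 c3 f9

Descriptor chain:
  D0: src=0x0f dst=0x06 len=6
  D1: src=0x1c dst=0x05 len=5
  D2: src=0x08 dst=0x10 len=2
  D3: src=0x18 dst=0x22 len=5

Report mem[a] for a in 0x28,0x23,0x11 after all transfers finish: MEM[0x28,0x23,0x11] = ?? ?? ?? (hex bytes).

  after D0: wrote 6B at 0x06 = 6c6acfda0ec1
  after D1: wrote 5B at 0x05 = 1f01f07837
  after D2: wrote 2B at 0x10 = 7837
  after D3: wrote 5B at 0x22 = c9f4d73b1f
query mem[0x28]=0xc3, mem[0x23]=0xf4, mem[0x11]=0x37

MEM[0x28,0x23,0x11] = c3 f4 37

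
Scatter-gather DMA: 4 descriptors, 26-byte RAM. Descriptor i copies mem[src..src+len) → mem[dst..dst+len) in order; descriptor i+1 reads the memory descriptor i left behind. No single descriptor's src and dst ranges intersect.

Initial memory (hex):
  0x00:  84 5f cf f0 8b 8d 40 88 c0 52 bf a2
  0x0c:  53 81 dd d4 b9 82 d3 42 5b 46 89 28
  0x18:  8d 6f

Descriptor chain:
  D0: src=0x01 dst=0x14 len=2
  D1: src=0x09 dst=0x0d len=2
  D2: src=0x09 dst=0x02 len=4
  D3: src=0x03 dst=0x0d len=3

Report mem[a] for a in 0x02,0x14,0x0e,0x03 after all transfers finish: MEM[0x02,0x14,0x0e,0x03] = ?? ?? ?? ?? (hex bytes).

D0: mem[0x14..0x15] <- [5f cf]
D1: mem[0x0d..0x0e] <- [52 bf]
D2: mem[0x02..0x05] <- [52 bf a2 53]
D3: mem[0x0d..0x0f] <- [bf a2 53]
query mem[0x02]=0x52, mem[0x14]=0x5f, mem[0x0e]=0xa2, mem[0x03]=0xbf

MEM[0x02,0x14,0x0e,0x03] = 52 5f a2 bf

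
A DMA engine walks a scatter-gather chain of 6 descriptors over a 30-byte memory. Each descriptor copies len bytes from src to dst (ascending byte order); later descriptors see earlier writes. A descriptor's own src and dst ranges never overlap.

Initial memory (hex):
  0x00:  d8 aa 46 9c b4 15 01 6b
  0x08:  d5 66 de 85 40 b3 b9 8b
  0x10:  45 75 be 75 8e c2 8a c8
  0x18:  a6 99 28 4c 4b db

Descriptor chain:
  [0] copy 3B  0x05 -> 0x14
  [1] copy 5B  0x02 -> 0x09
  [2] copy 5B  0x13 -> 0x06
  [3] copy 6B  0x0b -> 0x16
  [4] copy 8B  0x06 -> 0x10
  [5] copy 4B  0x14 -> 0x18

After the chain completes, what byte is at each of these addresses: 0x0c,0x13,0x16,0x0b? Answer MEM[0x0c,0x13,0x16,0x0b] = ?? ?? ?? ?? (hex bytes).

[0] 0x05->0x14 len=3 : 15 01 6b
[1] 0x02->0x09 len=5 : 46 9c b4 15 01
[2] 0x13->0x06 len=5 : 75 15 01 6b c8
[3] 0x0b->0x16 len=6 : b4 15 01 b9 8b 45
[4] 0x06->0x10 len=8 : 75 15 01 6b c8 b4 15 01
[5] 0x14->0x18 len=4 : c8 b4 15 01
query mem[0x0c]=0x15, mem[0x13]=0x6b, mem[0x16]=0x15, mem[0x0b]=0xb4

MEM[0x0c,0x13,0x16,0x0b] = 15 6b 15 b4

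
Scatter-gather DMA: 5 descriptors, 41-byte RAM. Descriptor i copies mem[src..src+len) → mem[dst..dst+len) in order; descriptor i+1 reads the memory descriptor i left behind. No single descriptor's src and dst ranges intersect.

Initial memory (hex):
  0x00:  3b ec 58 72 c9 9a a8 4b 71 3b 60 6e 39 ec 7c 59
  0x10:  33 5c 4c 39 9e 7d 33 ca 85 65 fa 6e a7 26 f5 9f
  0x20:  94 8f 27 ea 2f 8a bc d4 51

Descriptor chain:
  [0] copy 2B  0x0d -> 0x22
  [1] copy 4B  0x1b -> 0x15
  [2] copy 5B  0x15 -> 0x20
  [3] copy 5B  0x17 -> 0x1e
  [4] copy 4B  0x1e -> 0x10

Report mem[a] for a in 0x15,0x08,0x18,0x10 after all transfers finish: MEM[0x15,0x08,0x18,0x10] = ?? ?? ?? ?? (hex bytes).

  after D0: wrote 2B at 0x22 = ec7c
  after D1: wrote 4B at 0x15 = 6ea726f5
  after D2: wrote 5B at 0x20 = 6ea726f565
  after D3: wrote 5B at 0x1e = 26f565fa6e
  after D4: wrote 4B at 0x10 = 26f565fa
query mem[0x15]=0x6e, mem[0x08]=0x71, mem[0x18]=0xf5, mem[0x10]=0x26

MEM[0x15,0x08,0x18,0x10] = 6e 71 f5 26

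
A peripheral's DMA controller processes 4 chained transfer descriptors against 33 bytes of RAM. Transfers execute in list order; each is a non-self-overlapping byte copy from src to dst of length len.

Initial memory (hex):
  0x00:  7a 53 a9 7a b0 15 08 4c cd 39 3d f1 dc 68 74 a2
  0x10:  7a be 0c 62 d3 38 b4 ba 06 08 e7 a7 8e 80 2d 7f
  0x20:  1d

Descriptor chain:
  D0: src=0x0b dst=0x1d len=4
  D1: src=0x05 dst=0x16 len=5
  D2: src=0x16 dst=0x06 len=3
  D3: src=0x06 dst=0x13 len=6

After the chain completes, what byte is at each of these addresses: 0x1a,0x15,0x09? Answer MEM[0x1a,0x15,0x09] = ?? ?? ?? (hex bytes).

D0: mem[0x1d..0x20] <- [f1 dc 68 74]
D1: mem[0x16..0x1a] <- [15 08 4c cd 39]
D2: mem[0x06..0x08] <- [15 08 4c]
D3: mem[0x13..0x18] <- [15 08 4c 39 3d f1]
query mem[0x1a]=0x39, mem[0x15]=0x4c, mem[0x09]=0x39

MEM[0x1a,0x15,0x09] = 39 4c 39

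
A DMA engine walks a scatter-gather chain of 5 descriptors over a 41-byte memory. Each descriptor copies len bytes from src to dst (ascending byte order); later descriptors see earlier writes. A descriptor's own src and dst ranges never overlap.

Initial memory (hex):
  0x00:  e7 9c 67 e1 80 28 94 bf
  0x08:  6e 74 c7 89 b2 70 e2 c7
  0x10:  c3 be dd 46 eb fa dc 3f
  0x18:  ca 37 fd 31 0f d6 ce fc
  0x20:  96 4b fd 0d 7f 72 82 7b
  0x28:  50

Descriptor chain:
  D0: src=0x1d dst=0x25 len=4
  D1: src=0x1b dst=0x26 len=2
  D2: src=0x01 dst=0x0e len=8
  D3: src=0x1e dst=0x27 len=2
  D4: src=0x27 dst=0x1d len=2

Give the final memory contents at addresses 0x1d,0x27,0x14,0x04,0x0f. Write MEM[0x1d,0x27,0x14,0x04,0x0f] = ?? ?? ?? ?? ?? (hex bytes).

#0 dst[0x25+4] := {0xd6,0xce,0xfc,0x96}
#1 dst[0x26+2] := {0x31,0x0f}
#2 dst[0x0e+8] := {0x9c,0x67,0xe1,0x80,0x28,0x94,0xbf,0x6e}
#3 dst[0x27+2] := {0xce,0xfc}
#4 dst[0x1d+2] := {0xce,0xfc}
query mem[0x1d]=0xce, mem[0x27]=0xce, mem[0x14]=0xbf, mem[0x04]=0x80, mem[0x0f]=0x67

MEM[0x1d,0x27,0x14,0x04,0x0f] = ce ce bf 80 67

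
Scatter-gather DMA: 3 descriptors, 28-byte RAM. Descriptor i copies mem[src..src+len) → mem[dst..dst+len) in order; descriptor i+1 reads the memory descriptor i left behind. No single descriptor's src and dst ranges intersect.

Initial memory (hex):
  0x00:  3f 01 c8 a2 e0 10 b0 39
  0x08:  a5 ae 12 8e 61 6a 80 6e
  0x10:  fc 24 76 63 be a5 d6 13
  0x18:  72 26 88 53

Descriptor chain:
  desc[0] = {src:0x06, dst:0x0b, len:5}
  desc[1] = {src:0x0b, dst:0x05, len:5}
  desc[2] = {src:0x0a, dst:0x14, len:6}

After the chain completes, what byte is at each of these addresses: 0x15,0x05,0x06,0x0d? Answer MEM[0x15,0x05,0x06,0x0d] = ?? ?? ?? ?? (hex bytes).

MEM[0x15,0x05,0x06,0x0d] = b0 b0 39 a5

D0: mem[0x0b..0x0f] <- [b0 39 a5 ae 12]
D1: mem[0x05..0x09] <- [b0 39 a5 ae 12]
D2: mem[0x14..0x19] <- [12 b0 39 a5 ae 12]
query mem[0x15]=0xb0, mem[0x05]=0xb0, mem[0x06]=0x39, mem[0x0d]=0xa5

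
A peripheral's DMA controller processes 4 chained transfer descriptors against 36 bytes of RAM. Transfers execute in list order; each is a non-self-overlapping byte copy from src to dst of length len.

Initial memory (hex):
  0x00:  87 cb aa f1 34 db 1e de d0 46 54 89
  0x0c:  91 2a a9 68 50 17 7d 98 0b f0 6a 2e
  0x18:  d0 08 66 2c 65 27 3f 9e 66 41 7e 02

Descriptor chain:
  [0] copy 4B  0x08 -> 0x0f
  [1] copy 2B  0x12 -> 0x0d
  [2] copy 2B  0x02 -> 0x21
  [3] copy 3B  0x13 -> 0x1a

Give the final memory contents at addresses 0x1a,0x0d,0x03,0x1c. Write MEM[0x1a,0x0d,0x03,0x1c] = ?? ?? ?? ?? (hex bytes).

MEM[0x1a,0x0d,0x03,0x1c] = 98 89 f1 f0

[0] 0x08->0x0f len=4 : d0 46 54 89
[1] 0x12->0x0d len=2 : 89 98
[2] 0x02->0x21 len=2 : aa f1
[3] 0x13->0x1a len=3 : 98 0b f0
query mem[0x1a]=0x98, mem[0x0d]=0x89, mem[0x03]=0xf1, mem[0x1c]=0xf0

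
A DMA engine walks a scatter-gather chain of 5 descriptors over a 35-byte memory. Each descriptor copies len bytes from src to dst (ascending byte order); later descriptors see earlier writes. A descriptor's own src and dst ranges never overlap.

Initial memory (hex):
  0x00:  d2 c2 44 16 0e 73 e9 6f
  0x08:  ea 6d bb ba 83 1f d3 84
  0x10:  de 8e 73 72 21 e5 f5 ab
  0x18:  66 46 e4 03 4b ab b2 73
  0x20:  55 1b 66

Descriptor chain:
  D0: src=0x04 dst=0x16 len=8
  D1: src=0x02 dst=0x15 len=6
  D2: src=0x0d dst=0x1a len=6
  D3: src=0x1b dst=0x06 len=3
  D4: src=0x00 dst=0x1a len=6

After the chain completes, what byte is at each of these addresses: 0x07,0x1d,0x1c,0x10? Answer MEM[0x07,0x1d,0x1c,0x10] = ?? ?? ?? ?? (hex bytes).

MEM[0x07,0x1d,0x1c,0x10] = 84 16 44 de

  after D0: wrote 8B at 0x16 = 0e73e96fea6dbbba
  after D1: wrote 6B at 0x15 = 44160e73e96f
  after D2: wrote 6B at 0x1a = 1fd384de8e73
  after D3: wrote 3B at 0x06 = d384de
  after D4: wrote 6B at 0x1a = d2c244160e73
query mem[0x07]=0x84, mem[0x1d]=0x16, mem[0x1c]=0x44, mem[0x10]=0xde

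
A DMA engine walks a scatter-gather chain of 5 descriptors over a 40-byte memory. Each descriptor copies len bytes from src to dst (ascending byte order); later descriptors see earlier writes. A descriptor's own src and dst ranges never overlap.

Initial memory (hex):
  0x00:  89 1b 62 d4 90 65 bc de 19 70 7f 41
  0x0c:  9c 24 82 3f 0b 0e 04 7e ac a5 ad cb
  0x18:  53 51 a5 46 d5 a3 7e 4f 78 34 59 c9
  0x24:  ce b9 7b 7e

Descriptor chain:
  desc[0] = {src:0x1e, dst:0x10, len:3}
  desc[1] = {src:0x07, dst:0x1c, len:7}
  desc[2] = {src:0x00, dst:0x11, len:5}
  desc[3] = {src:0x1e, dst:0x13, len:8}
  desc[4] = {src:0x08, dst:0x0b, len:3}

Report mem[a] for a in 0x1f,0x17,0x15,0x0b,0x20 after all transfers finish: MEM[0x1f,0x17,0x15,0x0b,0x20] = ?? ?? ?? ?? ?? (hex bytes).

D0: mem[0x10..0x12] <- [7e 4f 78]
D1: mem[0x1c..0x22] <- [de 19 70 7f 41 9c 24]
D2: mem[0x11..0x15] <- [89 1b 62 d4 90]
D3: mem[0x13..0x1a] <- [70 7f 41 9c 24 c9 ce b9]
D4: mem[0x0b..0x0d] <- [19 70 7f]
query mem[0x1f]=0x7f, mem[0x17]=0x24, mem[0x15]=0x41, mem[0x0b]=0x19, mem[0x20]=0x41

MEM[0x1f,0x17,0x15,0x0b,0x20] = 7f 24 41 19 41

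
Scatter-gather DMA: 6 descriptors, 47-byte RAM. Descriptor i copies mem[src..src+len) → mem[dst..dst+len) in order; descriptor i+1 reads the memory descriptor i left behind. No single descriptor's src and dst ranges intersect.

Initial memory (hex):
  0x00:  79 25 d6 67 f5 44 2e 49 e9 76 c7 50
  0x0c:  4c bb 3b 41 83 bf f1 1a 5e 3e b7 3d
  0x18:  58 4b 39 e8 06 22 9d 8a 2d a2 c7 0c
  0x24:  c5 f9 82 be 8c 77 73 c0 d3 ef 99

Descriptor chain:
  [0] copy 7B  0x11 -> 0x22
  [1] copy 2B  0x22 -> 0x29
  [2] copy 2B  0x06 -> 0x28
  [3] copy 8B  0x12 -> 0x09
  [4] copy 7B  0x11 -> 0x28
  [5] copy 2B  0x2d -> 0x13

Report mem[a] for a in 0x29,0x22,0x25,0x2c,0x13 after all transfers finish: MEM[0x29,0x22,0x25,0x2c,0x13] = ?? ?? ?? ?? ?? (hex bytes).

[0] 0x11->0x22 len=7 : bf f1 1a 5e 3e b7 3d
[1] 0x22->0x29 len=2 : bf f1
[2] 0x06->0x28 len=2 : 2e 49
[3] 0x12->0x09 len=8 : f1 1a 5e 3e b7 3d 58 4b
[4] 0x11->0x28 len=7 : bf f1 1a 5e 3e b7 3d
[5] 0x2d->0x13 len=2 : b7 3d
query mem[0x29]=0xf1, mem[0x22]=0xbf, mem[0x25]=0x5e, mem[0x2c]=0x3e, mem[0x13]=0xb7

MEM[0x29,0x22,0x25,0x2c,0x13] = f1 bf 5e 3e b7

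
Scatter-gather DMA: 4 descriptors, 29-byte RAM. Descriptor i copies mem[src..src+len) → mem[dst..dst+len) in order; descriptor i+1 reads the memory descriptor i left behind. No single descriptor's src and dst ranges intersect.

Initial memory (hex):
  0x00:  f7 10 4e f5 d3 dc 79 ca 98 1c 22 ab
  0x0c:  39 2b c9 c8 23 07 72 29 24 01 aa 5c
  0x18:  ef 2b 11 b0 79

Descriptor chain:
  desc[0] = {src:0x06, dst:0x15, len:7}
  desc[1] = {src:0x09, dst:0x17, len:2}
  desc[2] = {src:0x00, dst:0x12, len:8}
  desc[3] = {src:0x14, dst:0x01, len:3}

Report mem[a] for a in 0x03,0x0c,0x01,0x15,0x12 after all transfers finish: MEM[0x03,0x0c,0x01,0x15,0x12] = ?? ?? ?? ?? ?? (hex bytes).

  after D0: wrote 7B at 0x15 = 79ca981c22ab39
  after D1: wrote 2B at 0x17 = 1c22
  after D2: wrote 8B at 0x12 = f7104ef5d3dc79ca
  after D3: wrote 3B at 0x01 = 4ef5d3
query mem[0x03]=0xd3, mem[0x0c]=0x39, mem[0x01]=0x4e, mem[0x15]=0xf5, mem[0x12]=0xf7

MEM[0x03,0x0c,0x01,0x15,0x12] = d3 39 4e f5 f7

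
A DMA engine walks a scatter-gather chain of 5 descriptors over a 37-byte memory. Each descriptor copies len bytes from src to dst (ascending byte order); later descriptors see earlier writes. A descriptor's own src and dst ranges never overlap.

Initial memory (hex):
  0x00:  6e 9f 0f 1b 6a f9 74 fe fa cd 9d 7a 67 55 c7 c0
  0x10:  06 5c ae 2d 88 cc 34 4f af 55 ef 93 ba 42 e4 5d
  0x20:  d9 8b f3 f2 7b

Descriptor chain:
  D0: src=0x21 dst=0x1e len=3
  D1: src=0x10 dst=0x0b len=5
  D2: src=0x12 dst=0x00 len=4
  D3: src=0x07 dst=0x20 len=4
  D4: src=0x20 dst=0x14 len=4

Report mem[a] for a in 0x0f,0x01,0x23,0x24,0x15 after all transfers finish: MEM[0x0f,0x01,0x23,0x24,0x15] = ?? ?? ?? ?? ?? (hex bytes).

  after D0: wrote 3B at 0x1e = 8bf3f2
  after D1: wrote 5B at 0x0b = 065cae2d88
  after D2: wrote 4B at 0x00 = ae2d88cc
  after D3: wrote 4B at 0x20 = fefacd9d
  after D4: wrote 4B at 0x14 = fefacd9d
query mem[0x0f]=0x88, mem[0x01]=0x2d, mem[0x23]=0x9d, mem[0x24]=0x7b, mem[0x15]=0xfa

MEM[0x0f,0x01,0x23,0x24,0x15] = 88 2d 9d 7b fa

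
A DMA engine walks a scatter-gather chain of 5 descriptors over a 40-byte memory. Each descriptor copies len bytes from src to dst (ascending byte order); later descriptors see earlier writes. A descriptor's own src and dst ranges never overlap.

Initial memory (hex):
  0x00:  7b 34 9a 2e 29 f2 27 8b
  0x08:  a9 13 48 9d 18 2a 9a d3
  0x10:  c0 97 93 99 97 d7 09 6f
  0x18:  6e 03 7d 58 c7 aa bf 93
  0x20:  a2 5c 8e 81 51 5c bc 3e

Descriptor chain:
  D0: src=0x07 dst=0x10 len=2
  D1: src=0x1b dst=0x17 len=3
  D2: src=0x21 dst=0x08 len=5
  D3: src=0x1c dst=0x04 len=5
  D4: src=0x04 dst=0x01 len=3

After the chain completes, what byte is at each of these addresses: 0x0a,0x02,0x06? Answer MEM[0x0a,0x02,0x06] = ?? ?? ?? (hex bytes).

MEM[0x0a,0x02,0x06] = 81 aa bf

  after D0: wrote 2B at 0x10 = 8ba9
  after D1: wrote 3B at 0x17 = 58c7aa
  after D2: wrote 5B at 0x08 = 5c8e81515c
  after D3: wrote 5B at 0x04 = c7aabf93a2
  after D4: wrote 3B at 0x01 = c7aabf
query mem[0x0a]=0x81, mem[0x02]=0xaa, mem[0x06]=0xbf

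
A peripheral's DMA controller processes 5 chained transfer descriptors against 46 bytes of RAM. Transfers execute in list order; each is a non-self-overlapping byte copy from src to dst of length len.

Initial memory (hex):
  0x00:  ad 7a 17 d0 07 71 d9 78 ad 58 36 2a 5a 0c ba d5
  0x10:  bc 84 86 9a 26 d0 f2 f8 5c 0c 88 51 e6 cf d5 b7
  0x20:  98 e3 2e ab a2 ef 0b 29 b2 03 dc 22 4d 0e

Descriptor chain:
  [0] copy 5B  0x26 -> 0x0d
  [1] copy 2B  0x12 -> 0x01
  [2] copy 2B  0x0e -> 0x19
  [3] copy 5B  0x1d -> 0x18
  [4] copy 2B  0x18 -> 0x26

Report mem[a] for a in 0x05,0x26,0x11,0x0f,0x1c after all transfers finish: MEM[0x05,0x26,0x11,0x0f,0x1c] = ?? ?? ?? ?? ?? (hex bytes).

MEM[0x05,0x26,0x11,0x0f,0x1c] = 71 cf dc b2 e3

D0: mem[0x0d..0x11] <- [0b 29 b2 03 dc]
D1: mem[0x01..0x02] <- [86 9a]
D2: mem[0x19..0x1a] <- [29 b2]
D3: mem[0x18..0x1c] <- [cf d5 b7 98 e3]
D4: mem[0x26..0x27] <- [cf d5]
query mem[0x05]=0x71, mem[0x26]=0xcf, mem[0x11]=0xdc, mem[0x0f]=0xb2, mem[0x1c]=0xe3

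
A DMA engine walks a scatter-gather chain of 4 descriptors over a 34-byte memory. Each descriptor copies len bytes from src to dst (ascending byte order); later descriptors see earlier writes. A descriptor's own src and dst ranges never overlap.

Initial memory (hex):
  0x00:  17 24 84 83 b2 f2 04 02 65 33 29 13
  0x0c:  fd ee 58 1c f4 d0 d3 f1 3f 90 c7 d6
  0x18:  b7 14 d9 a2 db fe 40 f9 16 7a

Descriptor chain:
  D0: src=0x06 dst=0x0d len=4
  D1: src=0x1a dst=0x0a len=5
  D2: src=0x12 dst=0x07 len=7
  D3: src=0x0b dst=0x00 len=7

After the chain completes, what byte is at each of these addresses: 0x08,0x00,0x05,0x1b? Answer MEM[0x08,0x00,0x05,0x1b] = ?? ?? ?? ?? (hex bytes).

MEM[0x08,0x00,0x05,0x1b] = f1 c7 33 a2

  after D0: wrote 4B at 0x0d = 04026533
  after D1: wrote 5B at 0x0a = d9a2dbfe40
  after D2: wrote 7B at 0x07 = d3f13f90c7d6b7
  after D3: wrote 7B at 0x00 = c7d6b7406533d0
query mem[0x08]=0xf1, mem[0x00]=0xc7, mem[0x05]=0x33, mem[0x1b]=0xa2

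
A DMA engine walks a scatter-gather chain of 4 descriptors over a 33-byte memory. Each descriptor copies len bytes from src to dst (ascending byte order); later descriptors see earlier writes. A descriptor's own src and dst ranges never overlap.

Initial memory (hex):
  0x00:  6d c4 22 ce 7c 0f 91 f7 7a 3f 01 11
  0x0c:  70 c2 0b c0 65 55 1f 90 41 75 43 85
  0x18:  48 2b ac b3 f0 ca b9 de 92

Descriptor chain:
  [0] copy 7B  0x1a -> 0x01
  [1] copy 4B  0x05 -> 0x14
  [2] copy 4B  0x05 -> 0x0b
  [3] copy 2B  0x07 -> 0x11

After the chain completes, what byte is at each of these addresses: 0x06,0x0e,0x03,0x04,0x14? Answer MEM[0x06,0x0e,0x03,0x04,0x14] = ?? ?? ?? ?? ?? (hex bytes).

MEM[0x06,0x0e,0x03,0x04,0x14] = de 7a f0 ca b9

[0] 0x1a->0x01 len=7 : ac b3 f0 ca b9 de 92
[1] 0x05->0x14 len=4 : b9 de 92 7a
[2] 0x05->0x0b len=4 : b9 de 92 7a
[3] 0x07->0x11 len=2 : 92 7a
query mem[0x06]=0xde, mem[0x0e]=0x7a, mem[0x03]=0xf0, mem[0x04]=0xca, mem[0x14]=0xb9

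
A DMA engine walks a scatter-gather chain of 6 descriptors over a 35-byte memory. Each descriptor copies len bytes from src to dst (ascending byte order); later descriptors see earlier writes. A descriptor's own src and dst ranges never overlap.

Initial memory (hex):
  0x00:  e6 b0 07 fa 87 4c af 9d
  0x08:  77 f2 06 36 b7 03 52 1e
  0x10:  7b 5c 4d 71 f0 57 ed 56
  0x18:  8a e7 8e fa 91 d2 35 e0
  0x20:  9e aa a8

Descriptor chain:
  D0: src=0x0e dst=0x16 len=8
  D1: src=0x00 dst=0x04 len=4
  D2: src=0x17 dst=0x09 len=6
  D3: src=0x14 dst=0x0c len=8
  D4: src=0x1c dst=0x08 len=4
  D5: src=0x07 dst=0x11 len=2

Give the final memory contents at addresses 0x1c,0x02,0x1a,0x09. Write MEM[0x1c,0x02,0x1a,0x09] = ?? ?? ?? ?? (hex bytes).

MEM[0x1c,0x02,0x1a,0x09] = f0 07 4d 57

  after D0: wrote 8B at 0x16 = 521e7b5c4d71f057
  after D1: wrote 4B at 0x04 = e6b007fa
  after D2: wrote 6B at 0x09 = 1e7b5c4d71f0
  after D3: wrote 8B at 0x0c = f057521e7b5c4d71
  after D4: wrote 4B at 0x08 = f05735e0
  after D5: wrote 2B at 0x11 = faf0
query mem[0x1c]=0xf0, mem[0x02]=0x07, mem[0x1a]=0x4d, mem[0x09]=0x57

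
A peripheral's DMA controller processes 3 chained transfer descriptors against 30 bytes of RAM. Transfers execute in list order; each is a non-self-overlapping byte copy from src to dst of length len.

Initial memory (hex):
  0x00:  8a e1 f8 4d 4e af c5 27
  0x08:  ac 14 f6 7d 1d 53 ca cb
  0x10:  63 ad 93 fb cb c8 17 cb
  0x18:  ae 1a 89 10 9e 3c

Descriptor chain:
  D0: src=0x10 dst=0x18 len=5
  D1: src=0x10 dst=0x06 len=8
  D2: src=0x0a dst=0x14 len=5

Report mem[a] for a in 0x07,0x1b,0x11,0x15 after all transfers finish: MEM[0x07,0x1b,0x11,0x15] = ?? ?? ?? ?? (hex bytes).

[0] 0x10->0x18 len=5 : 63 ad 93 fb cb
[1] 0x10->0x06 len=8 : 63 ad 93 fb cb c8 17 cb
[2] 0x0a->0x14 len=5 : cb c8 17 cb ca
query mem[0x07]=0xad, mem[0x1b]=0xfb, mem[0x11]=0xad, mem[0x15]=0xc8

MEM[0x07,0x1b,0x11,0x15] = ad fb ad c8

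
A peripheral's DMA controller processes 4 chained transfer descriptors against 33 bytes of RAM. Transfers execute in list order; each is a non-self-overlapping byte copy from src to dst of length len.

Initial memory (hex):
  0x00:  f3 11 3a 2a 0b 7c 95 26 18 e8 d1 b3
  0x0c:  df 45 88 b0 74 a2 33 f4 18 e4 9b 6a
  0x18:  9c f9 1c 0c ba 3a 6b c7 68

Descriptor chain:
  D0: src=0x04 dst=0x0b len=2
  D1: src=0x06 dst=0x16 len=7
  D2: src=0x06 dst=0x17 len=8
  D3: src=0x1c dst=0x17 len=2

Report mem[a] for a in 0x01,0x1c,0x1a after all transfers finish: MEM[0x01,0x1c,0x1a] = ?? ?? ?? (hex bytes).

MEM[0x01,0x1c,0x1a] = 11 0b e8

#0 dst[0x0b+2] := {0x0b,0x7c}
#1 dst[0x16+7] := {0x95,0x26,0x18,0xe8,0xd1,0x0b,0x7c}
#2 dst[0x17+8] := {0x95,0x26,0x18,0xe8,0xd1,0x0b,0x7c,0x45}
#3 dst[0x17+2] := {0x0b,0x7c}
query mem[0x01]=0x11, mem[0x1c]=0x0b, mem[0x1a]=0xe8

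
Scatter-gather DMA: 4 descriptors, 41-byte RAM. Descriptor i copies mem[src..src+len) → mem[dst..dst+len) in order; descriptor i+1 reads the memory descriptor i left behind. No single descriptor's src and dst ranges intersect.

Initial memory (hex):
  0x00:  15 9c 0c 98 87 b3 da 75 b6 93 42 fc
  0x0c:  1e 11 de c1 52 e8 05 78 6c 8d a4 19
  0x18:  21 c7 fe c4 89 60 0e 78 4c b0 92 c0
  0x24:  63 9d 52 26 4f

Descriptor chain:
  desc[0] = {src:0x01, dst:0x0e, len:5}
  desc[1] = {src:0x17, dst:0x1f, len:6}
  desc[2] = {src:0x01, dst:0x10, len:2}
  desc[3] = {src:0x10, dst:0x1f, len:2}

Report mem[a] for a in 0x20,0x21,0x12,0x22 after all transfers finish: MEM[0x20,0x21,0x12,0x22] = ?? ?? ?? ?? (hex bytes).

D0: mem[0x0e..0x12] <- [9c 0c 98 87 b3]
D1: mem[0x1f..0x24] <- [19 21 c7 fe c4 89]
D2: mem[0x10..0x11] <- [9c 0c]
D3: mem[0x1f..0x20] <- [9c 0c]
query mem[0x20]=0x0c, mem[0x21]=0xc7, mem[0x12]=0xb3, mem[0x22]=0xfe

MEM[0x20,0x21,0x12,0x22] = 0c c7 b3 fe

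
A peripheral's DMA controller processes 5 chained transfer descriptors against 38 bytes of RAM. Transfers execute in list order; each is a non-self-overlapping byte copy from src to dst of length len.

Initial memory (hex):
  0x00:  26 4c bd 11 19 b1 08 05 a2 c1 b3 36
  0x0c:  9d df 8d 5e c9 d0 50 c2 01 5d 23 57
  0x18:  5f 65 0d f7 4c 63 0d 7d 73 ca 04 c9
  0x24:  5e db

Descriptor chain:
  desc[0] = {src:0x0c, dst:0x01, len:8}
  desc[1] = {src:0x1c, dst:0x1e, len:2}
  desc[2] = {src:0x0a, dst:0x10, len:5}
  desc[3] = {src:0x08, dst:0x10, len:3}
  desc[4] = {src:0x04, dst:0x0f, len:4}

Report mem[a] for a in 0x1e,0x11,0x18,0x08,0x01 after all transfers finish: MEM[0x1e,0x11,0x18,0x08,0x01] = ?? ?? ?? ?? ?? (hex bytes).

D0: mem[0x01..0x08] <- [9d df 8d 5e c9 d0 50 c2]
D1: mem[0x1e..0x1f] <- [4c 63]
D2: mem[0x10..0x14] <- [b3 36 9d df 8d]
D3: mem[0x10..0x12] <- [c2 c1 b3]
D4: mem[0x0f..0x12] <- [5e c9 d0 50]
query mem[0x1e]=0x4c, mem[0x11]=0xd0, mem[0x18]=0x5f, mem[0x08]=0xc2, mem[0x01]=0x9d

MEM[0x1e,0x11,0x18,0x08,0x01] = 4c d0 5f c2 9d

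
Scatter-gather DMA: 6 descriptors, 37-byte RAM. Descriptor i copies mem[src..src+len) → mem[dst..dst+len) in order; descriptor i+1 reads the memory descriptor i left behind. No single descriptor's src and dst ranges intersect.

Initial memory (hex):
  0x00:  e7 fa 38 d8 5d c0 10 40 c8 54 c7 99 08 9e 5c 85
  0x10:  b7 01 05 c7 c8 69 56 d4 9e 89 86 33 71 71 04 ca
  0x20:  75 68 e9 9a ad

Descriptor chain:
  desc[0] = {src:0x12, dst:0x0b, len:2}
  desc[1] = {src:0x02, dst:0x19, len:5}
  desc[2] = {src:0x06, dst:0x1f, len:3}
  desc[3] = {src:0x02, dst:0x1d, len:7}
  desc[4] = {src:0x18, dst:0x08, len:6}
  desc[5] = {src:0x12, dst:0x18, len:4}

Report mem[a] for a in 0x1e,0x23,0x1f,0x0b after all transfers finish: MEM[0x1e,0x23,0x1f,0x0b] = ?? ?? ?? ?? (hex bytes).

#0 dst[0x0b+2] := {0x05,0xc7}
#1 dst[0x19+5] := {0x38,0xd8,0x5d,0xc0,0x10}
#2 dst[0x1f+3] := {0x10,0x40,0xc8}
#3 dst[0x1d+7] := {0x38,0xd8,0x5d,0xc0,0x10,0x40,0xc8}
#4 dst[0x08+6] := {0x9e,0x38,0xd8,0x5d,0xc0,0x38}
#5 dst[0x18+4] := {0x05,0xc7,0xc8,0x69}
query mem[0x1e]=0xd8, mem[0x23]=0xc8, mem[0x1f]=0x5d, mem[0x0b]=0x5d

MEM[0x1e,0x23,0x1f,0x0b] = d8 c8 5d 5d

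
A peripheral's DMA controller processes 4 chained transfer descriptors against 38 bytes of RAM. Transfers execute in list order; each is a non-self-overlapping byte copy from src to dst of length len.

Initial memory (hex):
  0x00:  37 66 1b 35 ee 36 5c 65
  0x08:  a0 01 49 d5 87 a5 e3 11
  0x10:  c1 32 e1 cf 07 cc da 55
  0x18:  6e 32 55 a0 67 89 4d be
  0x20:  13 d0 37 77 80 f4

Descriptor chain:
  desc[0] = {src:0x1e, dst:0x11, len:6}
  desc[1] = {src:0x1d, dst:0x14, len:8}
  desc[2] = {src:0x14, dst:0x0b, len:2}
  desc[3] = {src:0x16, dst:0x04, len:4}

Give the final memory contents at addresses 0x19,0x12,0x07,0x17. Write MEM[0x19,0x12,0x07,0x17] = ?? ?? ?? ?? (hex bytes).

  after D0: wrote 6B at 0x11 = 4dbe13d03777
  after D1: wrote 8B at 0x14 = 894dbe13d0377780
  after D2: wrote 2B at 0x0b = 894d
  after D3: wrote 4B at 0x04 = be13d037
query mem[0x19]=0x37, mem[0x12]=0xbe, mem[0x07]=0x37, mem[0x17]=0x13

MEM[0x19,0x12,0x07,0x17] = 37 be 37 13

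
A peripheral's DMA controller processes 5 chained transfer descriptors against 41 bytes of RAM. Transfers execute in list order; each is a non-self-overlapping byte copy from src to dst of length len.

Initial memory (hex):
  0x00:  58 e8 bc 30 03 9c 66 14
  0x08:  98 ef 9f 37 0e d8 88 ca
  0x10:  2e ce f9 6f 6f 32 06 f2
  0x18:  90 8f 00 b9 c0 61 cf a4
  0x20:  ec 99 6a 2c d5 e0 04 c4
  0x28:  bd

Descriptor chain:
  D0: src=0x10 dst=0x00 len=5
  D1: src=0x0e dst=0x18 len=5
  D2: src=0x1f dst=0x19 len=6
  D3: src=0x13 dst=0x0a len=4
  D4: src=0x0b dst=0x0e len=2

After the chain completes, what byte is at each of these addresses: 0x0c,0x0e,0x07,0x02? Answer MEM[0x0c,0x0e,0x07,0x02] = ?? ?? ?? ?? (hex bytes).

MEM[0x0c,0x0e,0x07,0x02] = 32 6f 14 f9

D0: mem[0x00..0x04] <- [2e ce f9 6f 6f]
D1: mem[0x18..0x1c] <- [88 ca 2e ce f9]
D2: mem[0x19..0x1e] <- [a4 ec 99 6a 2c d5]
D3: mem[0x0a..0x0d] <- [6f 6f 32 06]
D4: mem[0x0e..0x0f] <- [6f 32]
query mem[0x0c]=0x32, mem[0x0e]=0x6f, mem[0x07]=0x14, mem[0x02]=0xf9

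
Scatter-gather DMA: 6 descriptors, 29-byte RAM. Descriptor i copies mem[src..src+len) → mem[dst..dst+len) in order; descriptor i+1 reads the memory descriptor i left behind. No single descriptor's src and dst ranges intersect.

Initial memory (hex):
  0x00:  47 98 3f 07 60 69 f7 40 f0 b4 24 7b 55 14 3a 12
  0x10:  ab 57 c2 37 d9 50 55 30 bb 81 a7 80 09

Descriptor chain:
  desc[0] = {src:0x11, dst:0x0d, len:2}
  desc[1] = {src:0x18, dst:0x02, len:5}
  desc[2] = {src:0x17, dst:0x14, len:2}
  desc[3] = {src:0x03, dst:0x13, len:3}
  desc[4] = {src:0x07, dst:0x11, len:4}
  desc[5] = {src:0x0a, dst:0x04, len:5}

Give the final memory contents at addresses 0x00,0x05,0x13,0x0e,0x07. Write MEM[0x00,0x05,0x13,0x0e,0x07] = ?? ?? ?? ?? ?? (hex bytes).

  after D0: wrote 2B at 0x0d = 57c2
  after D1: wrote 5B at 0x02 = bb81a78009
  after D2: wrote 2B at 0x14 = 30bb
  after D3: wrote 3B at 0x13 = 81a780
  after D4: wrote 4B at 0x11 = 40f0b424
  after D5: wrote 5B at 0x04 = 247b5557c2
query mem[0x00]=0x47, mem[0x05]=0x7b, mem[0x13]=0xb4, mem[0x0e]=0xc2, mem[0x07]=0x57

MEM[0x00,0x05,0x13,0x0e,0x07] = 47 7b b4 c2 57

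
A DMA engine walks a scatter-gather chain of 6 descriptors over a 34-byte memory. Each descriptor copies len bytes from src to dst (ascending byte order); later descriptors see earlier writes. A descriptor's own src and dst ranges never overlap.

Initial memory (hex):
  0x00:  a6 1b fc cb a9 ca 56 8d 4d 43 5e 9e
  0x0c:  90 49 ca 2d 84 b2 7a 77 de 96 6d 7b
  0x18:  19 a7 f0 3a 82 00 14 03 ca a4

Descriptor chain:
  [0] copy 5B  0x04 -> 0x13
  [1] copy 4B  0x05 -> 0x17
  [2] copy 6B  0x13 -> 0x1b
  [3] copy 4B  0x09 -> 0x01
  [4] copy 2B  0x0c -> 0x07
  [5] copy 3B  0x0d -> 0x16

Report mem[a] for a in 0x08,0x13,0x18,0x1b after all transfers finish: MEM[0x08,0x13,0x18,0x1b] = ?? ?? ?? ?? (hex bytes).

[0] 0x04->0x13 len=5 : a9 ca 56 8d 4d
[1] 0x05->0x17 len=4 : ca 56 8d 4d
[2] 0x13->0x1b len=6 : a9 ca 56 8d ca 56
[3] 0x09->0x01 len=4 : 43 5e 9e 90
[4] 0x0c->0x07 len=2 : 90 49
[5] 0x0d->0x16 len=3 : 49 ca 2d
query mem[0x08]=0x49, mem[0x13]=0xa9, mem[0x18]=0x2d, mem[0x1b]=0xa9

MEM[0x08,0x13,0x18,0x1b] = 49 a9 2d a9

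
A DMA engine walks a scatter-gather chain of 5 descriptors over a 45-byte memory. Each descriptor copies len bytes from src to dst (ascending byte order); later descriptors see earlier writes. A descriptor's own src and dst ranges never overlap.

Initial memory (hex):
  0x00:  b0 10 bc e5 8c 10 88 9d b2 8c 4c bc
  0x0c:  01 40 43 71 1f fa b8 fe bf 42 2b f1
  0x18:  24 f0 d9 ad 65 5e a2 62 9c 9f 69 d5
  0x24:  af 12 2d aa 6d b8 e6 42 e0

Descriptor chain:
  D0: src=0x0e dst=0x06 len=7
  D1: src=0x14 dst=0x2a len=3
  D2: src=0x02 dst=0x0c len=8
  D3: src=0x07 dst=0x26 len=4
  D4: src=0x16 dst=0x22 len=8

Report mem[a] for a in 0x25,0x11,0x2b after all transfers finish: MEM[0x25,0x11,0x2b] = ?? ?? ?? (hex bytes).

  after D0: wrote 7B at 0x06 = 43711ffab8febf
  after D1: wrote 3B at 0x2a = bf422b
  after D2: wrote 8B at 0x0c = bce58c1043711ffa
  after D3: wrote 4B at 0x26 = 711ffab8
  after D4: wrote 8B at 0x22 = 2bf124f0d9ad655e
query mem[0x25]=0xf0, mem[0x11]=0x71, mem[0x2b]=0x42

MEM[0x25,0x11,0x2b] = f0 71 42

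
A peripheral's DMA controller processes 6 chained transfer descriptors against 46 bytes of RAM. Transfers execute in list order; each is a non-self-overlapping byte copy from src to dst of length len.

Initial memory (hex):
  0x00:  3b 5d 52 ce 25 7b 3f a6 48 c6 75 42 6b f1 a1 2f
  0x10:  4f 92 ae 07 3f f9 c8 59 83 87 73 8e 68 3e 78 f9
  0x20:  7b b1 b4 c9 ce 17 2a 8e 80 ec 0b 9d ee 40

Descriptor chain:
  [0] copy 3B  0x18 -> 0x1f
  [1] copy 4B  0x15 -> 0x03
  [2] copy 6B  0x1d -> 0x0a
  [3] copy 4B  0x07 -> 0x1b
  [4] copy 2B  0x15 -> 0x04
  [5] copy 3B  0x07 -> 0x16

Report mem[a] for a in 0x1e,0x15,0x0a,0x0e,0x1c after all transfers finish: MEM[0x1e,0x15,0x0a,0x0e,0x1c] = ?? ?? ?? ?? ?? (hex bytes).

D0: mem[0x1f..0x21] <- [83 87 73]
D1: mem[0x03..0x06] <- [f9 c8 59 83]
D2: mem[0x0a..0x0f] <- [3e 78 83 87 73 b4]
D3: mem[0x1b..0x1e] <- [a6 48 c6 3e]
D4: mem[0x04..0x05] <- [f9 c8]
D5: mem[0x16..0x18] <- [a6 48 c6]
query mem[0x1e]=0x3e, mem[0x15]=0xf9, mem[0x0a]=0x3e, mem[0x0e]=0x73, mem[0x1c]=0x48

MEM[0x1e,0x15,0x0a,0x0e,0x1c] = 3e f9 3e 73 48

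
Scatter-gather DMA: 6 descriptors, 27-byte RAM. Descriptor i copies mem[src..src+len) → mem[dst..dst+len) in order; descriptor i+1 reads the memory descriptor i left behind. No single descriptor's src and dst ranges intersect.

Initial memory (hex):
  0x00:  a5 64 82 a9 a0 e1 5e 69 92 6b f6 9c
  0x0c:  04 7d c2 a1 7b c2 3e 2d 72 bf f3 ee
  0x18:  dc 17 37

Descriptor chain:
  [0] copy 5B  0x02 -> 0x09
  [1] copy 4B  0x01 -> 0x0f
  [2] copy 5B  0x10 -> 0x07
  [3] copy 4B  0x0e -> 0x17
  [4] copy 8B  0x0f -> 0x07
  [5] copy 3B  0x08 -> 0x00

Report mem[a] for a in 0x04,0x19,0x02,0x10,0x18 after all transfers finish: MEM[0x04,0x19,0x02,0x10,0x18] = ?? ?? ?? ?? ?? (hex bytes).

MEM[0x04,0x19,0x02,0x10,0x18] = a0 82 a0 82 64

[0] 0x02->0x09 len=5 : 82 a9 a0 e1 5e
[1] 0x01->0x0f len=4 : 64 82 a9 a0
[2] 0x10->0x07 len=5 : 82 a9 a0 2d 72
[3] 0x0e->0x17 len=4 : c2 64 82 a9
[4] 0x0f->0x07 len=8 : 64 82 a9 a0 2d 72 bf f3
[5] 0x08->0x00 len=3 : 82 a9 a0
query mem[0x04]=0xa0, mem[0x19]=0x82, mem[0x02]=0xa0, mem[0x10]=0x82, mem[0x18]=0x64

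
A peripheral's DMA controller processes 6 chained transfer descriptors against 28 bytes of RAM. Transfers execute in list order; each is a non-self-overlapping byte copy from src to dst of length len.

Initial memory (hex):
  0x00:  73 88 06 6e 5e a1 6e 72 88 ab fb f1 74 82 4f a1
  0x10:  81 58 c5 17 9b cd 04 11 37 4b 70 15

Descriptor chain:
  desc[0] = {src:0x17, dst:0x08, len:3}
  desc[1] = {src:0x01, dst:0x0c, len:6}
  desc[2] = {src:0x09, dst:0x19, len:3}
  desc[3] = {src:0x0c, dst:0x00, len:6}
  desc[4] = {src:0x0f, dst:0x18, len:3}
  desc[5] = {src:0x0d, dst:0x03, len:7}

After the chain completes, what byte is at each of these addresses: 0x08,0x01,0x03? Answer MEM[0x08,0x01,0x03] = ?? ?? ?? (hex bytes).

MEM[0x08,0x01,0x03] = c5 06 06

D0: mem[0x08..0x0a] <- [11 37 4b]
D1: mem[0x0c..0x11] <- [88 06 6e 5e a1 6e]
D2: mem[0x19..0x1b] <- [37 4b f1]
D3: mem[0x00..0x05] <- [88 06 6e 5e a1 6e]
D4: mem[0x18..0x1a] <- [5e a1 6e]
D5: mem[0x03..0x09] <- [06 6e 5e a1 6e c5 17]
query mem[0x08]=0xc5, mem[0x01]=0x06, mem[0x03]=0x06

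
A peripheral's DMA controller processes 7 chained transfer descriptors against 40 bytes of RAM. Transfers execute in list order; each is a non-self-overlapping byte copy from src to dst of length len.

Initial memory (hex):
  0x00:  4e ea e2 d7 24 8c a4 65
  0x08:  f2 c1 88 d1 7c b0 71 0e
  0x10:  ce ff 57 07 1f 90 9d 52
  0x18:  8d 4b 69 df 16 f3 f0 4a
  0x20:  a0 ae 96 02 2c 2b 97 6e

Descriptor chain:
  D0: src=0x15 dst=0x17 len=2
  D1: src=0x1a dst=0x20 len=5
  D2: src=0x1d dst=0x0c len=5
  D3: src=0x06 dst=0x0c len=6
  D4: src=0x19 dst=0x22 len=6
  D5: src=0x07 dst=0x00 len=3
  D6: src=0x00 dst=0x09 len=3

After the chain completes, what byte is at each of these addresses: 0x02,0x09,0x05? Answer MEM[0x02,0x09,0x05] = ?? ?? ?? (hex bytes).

#0 dst[0x17+2] := {0x90,0x9d}
#1 dst[0x20+5] := {0x69,0xdf,0x16,0xf3,0xf0}
#2 dst[0x0c+5] := {0xf3,0xf0,0x4a,0x69,0xdf}
#3 dst[0x0c+6] := {0xa4,0x65,0xf2,0xc1,0x88,0xd1}
#4 dst[0x22+6] := {0x4b,0x69,0xdf,0x16,0xf3,0xf0}
#5 dst[0x00+3] := {0x65,0xf2,0xc1}
#6 dst[0x09+3] := {0x65,0xf2,0xc1}
query mem[0x02]=0xc1, mem[0x09]=0x65, mem[0x05]=0x8c

MEM[0x02,0x09,0x05] = c1 65 8c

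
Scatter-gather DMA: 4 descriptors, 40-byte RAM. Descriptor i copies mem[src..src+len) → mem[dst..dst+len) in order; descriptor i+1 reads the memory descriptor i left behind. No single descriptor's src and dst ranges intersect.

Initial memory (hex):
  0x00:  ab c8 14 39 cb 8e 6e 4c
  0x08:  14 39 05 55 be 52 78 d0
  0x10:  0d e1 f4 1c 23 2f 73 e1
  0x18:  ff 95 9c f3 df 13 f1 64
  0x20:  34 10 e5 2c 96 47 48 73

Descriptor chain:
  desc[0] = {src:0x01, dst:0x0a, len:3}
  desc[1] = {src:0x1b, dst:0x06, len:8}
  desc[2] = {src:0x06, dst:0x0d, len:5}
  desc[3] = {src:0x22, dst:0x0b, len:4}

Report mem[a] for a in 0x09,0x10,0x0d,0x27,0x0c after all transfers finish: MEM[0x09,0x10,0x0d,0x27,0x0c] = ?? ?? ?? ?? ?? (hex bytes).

MEM[0x09,0x10,0x0d,0x27,0x0c] = f1 f1 96 73 2c

D0: mem[0x0a..0x0c] <- [c8 14 39]
D1: mem[0x06..0x0d] <- [f3 df 13 f1 64 34 10 e5]
D2: mem[0x0d..0x11] <- [f3 df 13 f1 64]
D3: mem[0x0b..0x0e] <- [e5 2c 96 47]
query mem[0x09]=0xf1, mem[0x10]=0xf1, mem[0x0d]=0x96, mem[0x27]=0x73, mem[0x0c]=0x2c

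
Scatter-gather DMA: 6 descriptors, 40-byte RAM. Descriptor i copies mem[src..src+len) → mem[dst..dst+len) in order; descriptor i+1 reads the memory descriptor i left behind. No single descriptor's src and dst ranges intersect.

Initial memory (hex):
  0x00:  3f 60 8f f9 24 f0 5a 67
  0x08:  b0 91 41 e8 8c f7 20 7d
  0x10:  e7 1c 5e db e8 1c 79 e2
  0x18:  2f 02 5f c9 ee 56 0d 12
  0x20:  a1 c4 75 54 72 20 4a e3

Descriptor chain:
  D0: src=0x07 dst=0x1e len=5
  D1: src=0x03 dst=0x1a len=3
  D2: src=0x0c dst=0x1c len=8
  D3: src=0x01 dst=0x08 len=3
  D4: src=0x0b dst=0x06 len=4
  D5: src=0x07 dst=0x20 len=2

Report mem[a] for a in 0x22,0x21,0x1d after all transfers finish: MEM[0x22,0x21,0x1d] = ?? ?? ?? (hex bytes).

[0] 0x07->0x1e len=5 : 67 b0 91 41 e8
[1] 0x03->0x1a len=3 : f9 24 f0
[2] 0x0c->0x1c len=8 : 8c f7 20 7d e7 1c 5e db
[3] 0x01->0x08 len=3 : 60 8f f9
[4] 0x0b->0x06 len=4 : e8 8c f7 20
[5] 0x07->0x20 len=2 : 8c f7
query mem[0x22]=0x5e, mem[0x21]=0xf7, mem[0x1d]=0xf7

MEM[0x22,0x21,0x1d] = 5e f7 f7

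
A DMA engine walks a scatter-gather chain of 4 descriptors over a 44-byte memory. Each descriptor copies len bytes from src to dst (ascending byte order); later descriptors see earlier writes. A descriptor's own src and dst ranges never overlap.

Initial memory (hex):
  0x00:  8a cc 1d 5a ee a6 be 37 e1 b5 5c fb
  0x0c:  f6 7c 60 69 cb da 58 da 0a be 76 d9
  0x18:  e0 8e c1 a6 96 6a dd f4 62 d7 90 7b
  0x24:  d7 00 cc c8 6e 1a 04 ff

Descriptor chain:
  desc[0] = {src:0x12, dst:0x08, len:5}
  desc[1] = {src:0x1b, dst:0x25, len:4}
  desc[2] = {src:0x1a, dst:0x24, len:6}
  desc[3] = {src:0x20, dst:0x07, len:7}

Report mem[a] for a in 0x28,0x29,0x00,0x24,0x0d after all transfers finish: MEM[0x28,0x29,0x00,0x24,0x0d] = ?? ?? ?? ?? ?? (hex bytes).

#0 dst[0x08+5] := {0x58,0xda,0x0a,0xbe,0x76}
#1 dst[0x25+4] := {0xa6,0x96,0x6a,0xdd}
#2 dst[0x24+6] := {0xc1,0xa6,0x96,0x6a,0xdd,0xf4}
#3 dst[0x07+7] := {0x62,0xd7,0x90,0x7b,0xc1,0xa6,0x96}
query mem[0x28]=0xdd, mem[0x29]=0xf4, mem[0x00]=0x8a, mem[0x24]=0xc1, mem[0x0d]=0x96

MEM[0x28,0x29,0x00,0x24,0x0d] = dd f4 8a c1 96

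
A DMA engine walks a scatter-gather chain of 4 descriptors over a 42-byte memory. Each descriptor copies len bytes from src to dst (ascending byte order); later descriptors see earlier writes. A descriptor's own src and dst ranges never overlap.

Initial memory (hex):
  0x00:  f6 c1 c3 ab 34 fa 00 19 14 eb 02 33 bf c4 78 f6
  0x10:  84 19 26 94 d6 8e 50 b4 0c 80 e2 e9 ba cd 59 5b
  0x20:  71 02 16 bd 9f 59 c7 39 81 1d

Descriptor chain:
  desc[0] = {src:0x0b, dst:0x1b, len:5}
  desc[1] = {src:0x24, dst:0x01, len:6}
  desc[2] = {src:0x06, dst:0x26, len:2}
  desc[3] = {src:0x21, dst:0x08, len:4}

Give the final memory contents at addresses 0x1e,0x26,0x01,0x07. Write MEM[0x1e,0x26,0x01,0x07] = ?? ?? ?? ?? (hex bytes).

MEM[0x1e,0x26,0x01,0x07] = 78 1d 9f 19

D0: mem[0x1b..0x1f] <- [33 bf c4 78 f6]
D1: mem[0x01..0x06] <- [9f 59 c7 39 81 1d]
D2: mem[0x26..0x27] <- [1d 19]
D3: mem[0x08..0x0b] <- [02 16 bd 9f]
query mem[0x1e]=0x78, mem[0x26]=0x1d, mem[0x01]=0x9f, mem[0x07]=0x19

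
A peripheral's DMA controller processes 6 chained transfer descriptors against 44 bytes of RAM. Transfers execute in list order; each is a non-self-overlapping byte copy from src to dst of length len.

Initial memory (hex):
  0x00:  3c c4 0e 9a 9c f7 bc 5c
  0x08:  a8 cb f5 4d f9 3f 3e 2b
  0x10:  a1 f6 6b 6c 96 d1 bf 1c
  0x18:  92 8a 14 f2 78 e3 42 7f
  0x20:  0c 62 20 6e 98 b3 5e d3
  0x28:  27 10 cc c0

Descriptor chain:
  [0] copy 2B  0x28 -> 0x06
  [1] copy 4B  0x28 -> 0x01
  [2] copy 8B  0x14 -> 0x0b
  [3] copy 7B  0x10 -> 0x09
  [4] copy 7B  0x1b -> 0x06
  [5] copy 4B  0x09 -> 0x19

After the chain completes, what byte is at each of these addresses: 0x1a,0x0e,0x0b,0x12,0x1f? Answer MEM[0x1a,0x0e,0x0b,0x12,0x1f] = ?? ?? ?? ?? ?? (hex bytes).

MEM[0x1a,0x0e,0x0b,0x12,0x1f] = 7f d1 0c f2 7f

  after D0: wrote 2B at 0x06 = 2710
  after D1: wrote 4B at 0x01 = 2710ccc0
  after D2: wrote 8B at 0x0b = 96d1bf1c928a14f2
  after D3: wrote 7B at 0x09 = 8a14f26c96d1bf
  after D4: wrote 7B at 0x06 = f278e3427f0c62
  after D5: wrote 4B at 0x19 = 427f0c62
query mem[0x1a]=0x7f, mem[0x0e]=0xd1, mem[0x0b]=0x0c, mem[0x12]=0xf2, mem[0x1f]=0x7f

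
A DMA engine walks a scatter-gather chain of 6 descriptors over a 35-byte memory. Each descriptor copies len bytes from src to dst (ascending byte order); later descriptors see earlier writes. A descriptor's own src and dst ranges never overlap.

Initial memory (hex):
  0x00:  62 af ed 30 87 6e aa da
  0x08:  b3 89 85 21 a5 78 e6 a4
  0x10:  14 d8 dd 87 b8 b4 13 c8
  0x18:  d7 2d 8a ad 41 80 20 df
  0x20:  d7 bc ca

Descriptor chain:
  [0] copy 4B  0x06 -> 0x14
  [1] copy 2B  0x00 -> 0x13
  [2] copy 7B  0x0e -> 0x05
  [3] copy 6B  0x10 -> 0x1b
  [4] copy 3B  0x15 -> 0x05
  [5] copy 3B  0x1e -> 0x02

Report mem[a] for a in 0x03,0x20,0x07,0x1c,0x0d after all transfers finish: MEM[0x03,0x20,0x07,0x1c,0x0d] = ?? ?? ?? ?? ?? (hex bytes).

#0 dst[0x14+4] := {0xaa,0xda,0xb3,0x89}
#1 dst[0x13+2] := {0x62,0xaf}
#2 dst[0x05+7] := {0xe6,0xa4,0x14,0xd8,0xdd,0x62,0xaf}
#3 dst[0x1b+6] := {0x14,0xd8,0xdd,0x62,0xaf,0xda}
#4 dst[0x05+3] := {0xda,0xb3,0x89}
#5 dst[0x02+3] := {0x62,0xaf,0xda}
query mem[0x03]=0xaf, mem[0x20]=0xda, mem[0x07]=0x89, mem[0x1c]=0xd8, mem[0x0d]=0x78

MEM[0x03,0x20,0x07,0x1c,0x0d] = af da 89 d8 78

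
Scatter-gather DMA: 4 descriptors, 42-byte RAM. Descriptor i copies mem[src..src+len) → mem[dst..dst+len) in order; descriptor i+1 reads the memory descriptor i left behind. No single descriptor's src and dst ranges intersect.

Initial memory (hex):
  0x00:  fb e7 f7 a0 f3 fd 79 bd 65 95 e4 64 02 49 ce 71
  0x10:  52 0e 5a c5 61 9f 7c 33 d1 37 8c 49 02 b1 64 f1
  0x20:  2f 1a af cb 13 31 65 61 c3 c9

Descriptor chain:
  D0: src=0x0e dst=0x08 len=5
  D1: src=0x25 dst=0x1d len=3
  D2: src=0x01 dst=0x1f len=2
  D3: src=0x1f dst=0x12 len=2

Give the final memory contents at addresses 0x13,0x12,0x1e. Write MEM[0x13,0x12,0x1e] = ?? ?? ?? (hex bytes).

#0 dst[0x08+5] := {0xce,0x71,0x52,0x0e,0x5a}
#1 dst[0x1d+3] := {0x31,0x65,0x61}
#2 dst[0x1f+2] := {0xe7,0xf7}
#3 dst[0x12+2] := {0xe7,0xf7}
query mem[0x13]=0xf7, mem[0x12]=0xe7, mem[0x1e]=0x65

MEM[0x13,0x12,0x1e] = f7 e7 65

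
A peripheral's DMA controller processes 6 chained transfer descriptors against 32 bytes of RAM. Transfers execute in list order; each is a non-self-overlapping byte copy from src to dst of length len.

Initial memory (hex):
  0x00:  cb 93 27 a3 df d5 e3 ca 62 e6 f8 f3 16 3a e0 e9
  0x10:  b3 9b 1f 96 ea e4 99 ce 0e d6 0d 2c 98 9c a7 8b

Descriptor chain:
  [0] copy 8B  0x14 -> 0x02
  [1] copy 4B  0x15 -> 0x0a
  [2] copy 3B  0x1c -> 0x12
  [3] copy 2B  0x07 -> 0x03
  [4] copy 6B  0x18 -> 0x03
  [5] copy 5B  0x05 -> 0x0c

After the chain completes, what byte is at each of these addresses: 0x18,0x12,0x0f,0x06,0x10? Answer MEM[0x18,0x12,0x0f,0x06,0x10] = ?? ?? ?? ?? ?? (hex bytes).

#0 dst[0x02+8] := {0xea,0xe4,0x99,0xce,0x0e,0xd6,0x0d,0x2c}
#1 dst[0x0a+4] := {0xe4,0x99,0xce,0x0e}
#2 dst[0x12+3] := {0x98,0x9c,0xa7}
#3 dst[0x03+2] := {0xd6,0x0d}
#4 dst[0x03+6] := {0x0e,0xd6,0x0d,0x2c,0x98,0x9c}
#5 dst[0x0c+5] := {0x0d,0x2c,0x98,0x9c,0x2c}
query mem[0x18]=0x0e, mem[0x12]=0x98, mem[0x0f]=0x9c, mem[0x06]=0x2c, mem[0x10]=0x2c

MEM[0x18,0x12,0x0f,0x06,0x10] = 0e 98 9c 2c 2c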